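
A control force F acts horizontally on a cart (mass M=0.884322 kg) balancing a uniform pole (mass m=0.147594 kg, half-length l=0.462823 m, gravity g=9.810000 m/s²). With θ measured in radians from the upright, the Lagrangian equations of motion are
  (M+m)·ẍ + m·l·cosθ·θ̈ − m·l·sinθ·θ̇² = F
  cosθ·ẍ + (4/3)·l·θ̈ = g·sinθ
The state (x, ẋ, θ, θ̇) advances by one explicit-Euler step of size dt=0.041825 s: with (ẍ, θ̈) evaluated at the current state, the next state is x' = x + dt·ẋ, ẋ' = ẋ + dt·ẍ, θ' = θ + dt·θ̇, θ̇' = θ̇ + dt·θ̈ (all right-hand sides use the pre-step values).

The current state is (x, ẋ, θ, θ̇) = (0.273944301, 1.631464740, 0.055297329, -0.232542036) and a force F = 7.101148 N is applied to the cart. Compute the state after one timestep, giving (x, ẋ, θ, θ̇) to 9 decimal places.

sinθ=0.055269152, cosθ=0.998471492
temp = (F + m·l·θ̇²·sinθ)/(M+m) = (7.101148 + 0.000204159)/1.031916 = 6.881715333
θ̈ = (g·sinθ − cosθ·temp)/(l·(4/3 − m·cos²θ/(M+m))) = -11.484265459
ẍ = temp − m·l·θ̈·cosθ/(M+m) = 7.640778961
Euler: x'=0.273944301+0.041825·1.631464740=0.342180314, ẋ'=1.631464740+0.041825·7.640778961=1.951040320
       θ'=0.055297329+0.041825·-0.232542036=0.045571258, θ̇'=-0.232542036+0.041825·-11.484265459=-0.712871439

(0.342180314, 1.951040320, 0.045571258, -0.712871439)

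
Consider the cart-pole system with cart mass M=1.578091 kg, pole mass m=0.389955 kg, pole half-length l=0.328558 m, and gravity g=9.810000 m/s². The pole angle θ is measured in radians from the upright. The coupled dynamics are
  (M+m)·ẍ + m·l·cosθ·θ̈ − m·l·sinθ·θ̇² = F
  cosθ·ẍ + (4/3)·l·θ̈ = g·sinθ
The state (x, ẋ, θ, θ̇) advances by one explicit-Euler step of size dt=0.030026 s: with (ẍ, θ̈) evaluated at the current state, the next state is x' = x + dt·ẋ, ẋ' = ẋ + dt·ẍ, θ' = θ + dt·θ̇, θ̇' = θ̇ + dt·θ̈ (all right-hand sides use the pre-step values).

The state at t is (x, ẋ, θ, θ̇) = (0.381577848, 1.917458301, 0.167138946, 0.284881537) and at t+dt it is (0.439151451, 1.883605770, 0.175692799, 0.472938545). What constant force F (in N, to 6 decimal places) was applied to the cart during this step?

ẍ = (ẋ'−ẋ)/dt = (1.883605770−1.917458301)/0.030026 = -1.127441
θ̈ = (θ̇'−θ̇)/dt = (0.472938545−0.284881537)/0.030026 = 6.263139
sinθ=0.166362, cosθ=0.986065
F = (M+m)·ẍ + m·l·cosθ·θ̈ − m·l·sinθ·θ̇² = -2.218855 + 0.791269 − 0.001730 = -1.429316

F = -1.429316 N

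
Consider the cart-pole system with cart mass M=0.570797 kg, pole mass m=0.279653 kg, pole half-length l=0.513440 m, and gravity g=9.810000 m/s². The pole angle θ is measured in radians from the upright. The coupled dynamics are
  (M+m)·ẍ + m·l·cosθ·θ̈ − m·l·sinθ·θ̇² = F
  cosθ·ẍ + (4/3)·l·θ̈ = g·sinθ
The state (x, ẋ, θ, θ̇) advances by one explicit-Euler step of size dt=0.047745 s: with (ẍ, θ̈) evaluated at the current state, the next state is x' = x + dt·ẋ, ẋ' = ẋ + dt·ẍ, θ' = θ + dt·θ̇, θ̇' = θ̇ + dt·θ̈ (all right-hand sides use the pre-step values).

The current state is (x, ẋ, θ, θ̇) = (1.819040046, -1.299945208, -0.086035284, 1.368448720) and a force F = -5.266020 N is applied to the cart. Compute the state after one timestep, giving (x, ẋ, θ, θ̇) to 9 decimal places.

(1.756974162, -1.680039608, -0.020698700, 1.862821696)

sinθ=-0.085929183, cosθ=0.996301247
temp = (F + m·l·θ̇²·sinθ)/(M+m) = (-5.266020 + -0.023105051)/0.850450 = -6.219207538
θ̈ = (g·sinθ − cosθ·temp)/(l·(4/3 − m·cos²θ/(M+m))) = 10.354444984
ẍ = temp − m·l·θ̈·cosθ/(M+m) = -7.960925761
Euler: x'=1.819040046+0.047745·-1.299945208=1.756974162, ẋ'=-1.299945208+0.047745·-7.960925761=-1.680039608
       θ'=-0.086035284+0.047745·1.368448720=-0.020698700, θ̇'=1.368448720+0.047745·10.354444984=1.862821696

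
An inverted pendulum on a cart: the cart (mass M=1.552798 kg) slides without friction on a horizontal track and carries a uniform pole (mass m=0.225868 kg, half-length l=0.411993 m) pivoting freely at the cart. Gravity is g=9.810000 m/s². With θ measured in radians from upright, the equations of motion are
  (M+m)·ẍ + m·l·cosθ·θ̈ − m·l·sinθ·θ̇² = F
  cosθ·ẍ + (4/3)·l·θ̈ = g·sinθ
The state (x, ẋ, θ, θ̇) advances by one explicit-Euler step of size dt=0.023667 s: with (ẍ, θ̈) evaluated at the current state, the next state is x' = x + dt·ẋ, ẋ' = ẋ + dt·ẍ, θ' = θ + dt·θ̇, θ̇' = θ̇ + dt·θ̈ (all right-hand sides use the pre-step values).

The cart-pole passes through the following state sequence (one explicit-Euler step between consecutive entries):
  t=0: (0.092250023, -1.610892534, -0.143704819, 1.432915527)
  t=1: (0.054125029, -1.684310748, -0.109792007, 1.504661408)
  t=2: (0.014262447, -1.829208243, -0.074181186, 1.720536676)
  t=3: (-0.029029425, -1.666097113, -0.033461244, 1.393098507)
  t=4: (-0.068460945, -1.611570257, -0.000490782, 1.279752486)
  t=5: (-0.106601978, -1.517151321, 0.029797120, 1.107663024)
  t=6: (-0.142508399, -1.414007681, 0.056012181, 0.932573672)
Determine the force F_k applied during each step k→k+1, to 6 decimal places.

F_0 = -5.211109 N
F_1 = -10.022832 N
F_2 = 10.994934 N
F_3 = 3.658530 N
F_4 = 6.419384 N
F_5 = 7.060113 N

step 0→1:
  ẍ = (ẋ'−ẋ)/dt = (-1.684310748−-1.610892534)/0.023667 = -3.102134
  θ̈ = (θ̇'−θ̇)/dt = (1.504661408−1.432915527)/0.023667 = 3.031473
  sinθ=-0.143211, cosθ=0.989692
  F = (M+m)·ẍ + m·l·cosθ·θ̈ − m·l·sinθ·θ̇² = -5.517661 + 0.279189 − -0.027363 = -5.211109
step 1→2:
  ẍ = (ẋ'−ẋ)/dt = (-1.829208243−-1.684310748)/0.023667 = -6.122343
  θ̈ = (θ̇'−θ̇)/dt = (1.720536676−1.504661408)/0.023667 = 9.121362
  sinθ=-0.109572, cosθ=0.993979
  F = (M+m)·ẍ + m·l·cosθ·θ̈ − m·l·sinθ·θ̇² = -10.889604 + 0.843687 − -0.023084 = -10.022832
step 2→3:
  ẍ = (ẋ'−ẋ)/dt = (-1.666097113−-1.829208243)/0.023667 = 6.891922
  θ̈ = (θ̇'−θ̇)/dt = (1.393098507−1.720536676)/0.023667 = -13.835221
  sinθ=-0.074113, cosθ=0.997250
  F = (M+m)·ẍ + m·l·cosθ·θ̈ − m·l·sinθ·θ̇² = 12.258428 + -1.283910 − -0.020416 = 10.994934
step 3→4:
  ẍ = (ẋ'−ẋ)/dt = (-1.611570257−-1.666097113)/0.023667 = 2.303919
  θ̈ = (θ̇'−θ̇)/dt = (1.279752486−1.393098507)/0.023667 = -4.789201
  sinθ=-0.033455, cosθ=0.999440
  F = (M+m)·ẍ + m·l·cosθ·θ̈ − m·l·sinθ·θ̇² = 4.097903 + -0.445415 − -0.006042 = 3.658530
step 4→5:
  ẍ = (ẋ'−ẋ)/dt = (-1.517151321−-1.611570257)/0.023667 = 3.989476
  θ̈ = (θ̇'−θ̇)/dt = (1.107663024−1.279752486)/0.023667 = -7.271283
  sinθ=-0.000491, cosθ=1.000000
  F = (M+m)·ẍ + m·l·cosθ·θ̈ − m·l·sinθ·θ̇² = 7.095946 + -0.676637 − -0.000075 = 6.419384
step 5→6:
  ẍ = (ẋ'−ẋ)/dt = (-1.414007681−-1.517151321)/0.023667 = 4.358121
  θ̈ = (θ̇'−θ̇)/dt = (0.932573672−1.107663024)/0.023667 = -7.398037
  sinθ=0.029793, cosθ=0.999556
  F = (M+m)·ẍ + m·l·cosθ·θ̈ − m·l·sinθ·θ̇² = 7.751641 + -0.688126 − 0.003401 = 7.060113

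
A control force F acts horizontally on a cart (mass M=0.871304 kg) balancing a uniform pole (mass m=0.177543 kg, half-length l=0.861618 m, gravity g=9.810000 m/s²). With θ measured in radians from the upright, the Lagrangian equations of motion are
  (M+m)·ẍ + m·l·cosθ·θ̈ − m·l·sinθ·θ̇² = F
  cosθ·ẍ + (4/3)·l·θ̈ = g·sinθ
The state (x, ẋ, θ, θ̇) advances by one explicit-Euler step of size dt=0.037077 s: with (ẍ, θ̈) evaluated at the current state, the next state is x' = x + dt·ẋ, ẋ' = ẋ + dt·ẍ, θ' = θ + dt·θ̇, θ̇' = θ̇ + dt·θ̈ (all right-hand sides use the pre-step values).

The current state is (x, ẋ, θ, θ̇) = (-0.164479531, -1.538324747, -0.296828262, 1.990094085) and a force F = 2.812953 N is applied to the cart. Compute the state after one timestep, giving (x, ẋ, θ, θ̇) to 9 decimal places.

sinθ=-0.292488648, cosθ=0.956268995
temp = (F + m·l·θ̇²·sinθ)/(M+m) = (2.812953 + -0.177204420)/1.048847 = 2.512996252
θ̈ = (g·sinθ − cosθ·temp)/(l·(4/3 − m·cos²θ/(M+m))) = -5.192187017
ẍ = temp − m·l·θ̈·cosθ/(M+m) = 3.237159664
Euler: x'=-0.164479531+0.037077·-1.538324747=-0.221515998, ẋ'=-1.538324747+0.037077·3.237159664=-1.418300578
       θ'=-0.296828262+0.037077·1.990094085=-0.223041544, θ̇'=1.990094085+0.037077·-5.192187017=1.797583367

(-0.221515998, -1.418300578, -0.223041544, 1.797583367)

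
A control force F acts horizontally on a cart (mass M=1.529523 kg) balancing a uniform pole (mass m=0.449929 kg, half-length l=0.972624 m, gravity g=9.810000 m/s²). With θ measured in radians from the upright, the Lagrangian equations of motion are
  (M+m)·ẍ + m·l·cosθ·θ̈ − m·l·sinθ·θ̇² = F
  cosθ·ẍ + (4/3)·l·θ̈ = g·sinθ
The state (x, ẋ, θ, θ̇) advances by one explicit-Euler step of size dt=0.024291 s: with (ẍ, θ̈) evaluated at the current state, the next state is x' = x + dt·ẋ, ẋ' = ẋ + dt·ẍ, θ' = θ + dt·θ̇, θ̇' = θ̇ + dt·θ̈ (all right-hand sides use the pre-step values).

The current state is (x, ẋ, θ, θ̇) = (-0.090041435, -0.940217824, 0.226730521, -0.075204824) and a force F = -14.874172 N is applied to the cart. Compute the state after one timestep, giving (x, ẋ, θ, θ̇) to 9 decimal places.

(-0.112880266, -1.168605610, 0.224903721, 0.137705963)

sinθ=0.224792929, cosθ=0.974406557
temp = (F + m·l·θ̇²·sinθ)/(M+m) = (-14.874172 + 0.000556369)/1.979452 = -7.514006720
θ̈ = (g·sinθ − cosθ·temp)/(l·(4/3 − m·cos²θ/(M+m))) = 8.765007083
ẍ = temp − m·l·θ̈·cosθ/(M+m) = -9.402156588
Euler: x'=-0.090041435+0.024291·-0.940217824=-0.112880266, ẋ'=-0.940217824+0.024291·-9.402156588=-1.168605610
       θ'=0.226730521+0.024291·-0.075204824=0.224903721, θ̇'=-0.075204824+0.024291·8.765007083=0.137705963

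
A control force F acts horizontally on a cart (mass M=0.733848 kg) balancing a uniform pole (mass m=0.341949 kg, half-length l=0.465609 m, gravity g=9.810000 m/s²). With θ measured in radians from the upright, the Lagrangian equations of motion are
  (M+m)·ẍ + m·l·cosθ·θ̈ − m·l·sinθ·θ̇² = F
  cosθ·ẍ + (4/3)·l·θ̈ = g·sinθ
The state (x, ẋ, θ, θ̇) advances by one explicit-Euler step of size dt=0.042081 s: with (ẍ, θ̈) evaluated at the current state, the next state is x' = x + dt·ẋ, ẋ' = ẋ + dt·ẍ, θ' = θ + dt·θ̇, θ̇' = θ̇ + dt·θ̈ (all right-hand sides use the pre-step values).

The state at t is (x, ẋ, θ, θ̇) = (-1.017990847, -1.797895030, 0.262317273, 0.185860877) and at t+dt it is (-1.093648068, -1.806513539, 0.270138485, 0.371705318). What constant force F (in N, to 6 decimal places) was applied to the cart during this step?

F = 0.457336 N

ẍ = (ẋ'−ẋ)/dt = (-1.806513539−-1.797895030)/0.042081 = -0.204808
θ̈ = (θ̇'−θ̇)/dt = (0.371705318−0.185860877)/0.042081 = 4.416350
sinθ=0.259319, cosθ=0.965792
F = (M+m)·ẍ + m·l·cosθ·θ̈ − m·l·sinθ·θ̇² = -0.220331 + 0.679094 − 0.001426 = 0.457336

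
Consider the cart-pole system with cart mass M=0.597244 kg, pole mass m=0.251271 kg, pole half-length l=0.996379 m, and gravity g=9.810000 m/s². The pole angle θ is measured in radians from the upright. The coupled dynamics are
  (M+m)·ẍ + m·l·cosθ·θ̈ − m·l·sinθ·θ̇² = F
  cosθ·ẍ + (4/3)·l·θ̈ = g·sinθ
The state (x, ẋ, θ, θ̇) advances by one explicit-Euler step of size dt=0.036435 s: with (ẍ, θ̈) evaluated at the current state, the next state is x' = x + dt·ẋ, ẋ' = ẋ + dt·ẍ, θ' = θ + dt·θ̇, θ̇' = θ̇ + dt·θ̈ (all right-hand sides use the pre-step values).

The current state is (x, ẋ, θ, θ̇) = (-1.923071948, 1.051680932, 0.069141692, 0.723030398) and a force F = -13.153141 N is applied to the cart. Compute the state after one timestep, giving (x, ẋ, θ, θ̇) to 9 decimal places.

sinθ=0.069086616, cosθ=0.997610665
temp = (F + m·l·θ̇²·sinθ)/(M+m) = (-13.153141 + 0.009042197)/0.848515 = -15.490708830
θ̈ = (g·sinθ − cosθ·temp)/(l·(4/3 − m·cos²θ/(M+m))) = 15.588102998
ẍ = temp − m·l·θ̈·cosθ/(M+m) = -20.079113994
Euler: x'=-1.923071948+0.036435·1.051680932=-1.884753953, ẋ'=1.051680932+0.036435·-20.079113994=0.320098414
       θ'=0.069141692+0.036435·0.723030398=0.095485305, θ̇'=0.723030398+0.036435·15.588102998=1.290982931

(-1.884753953, 0.320098414, 0.095485305, 1.290982931)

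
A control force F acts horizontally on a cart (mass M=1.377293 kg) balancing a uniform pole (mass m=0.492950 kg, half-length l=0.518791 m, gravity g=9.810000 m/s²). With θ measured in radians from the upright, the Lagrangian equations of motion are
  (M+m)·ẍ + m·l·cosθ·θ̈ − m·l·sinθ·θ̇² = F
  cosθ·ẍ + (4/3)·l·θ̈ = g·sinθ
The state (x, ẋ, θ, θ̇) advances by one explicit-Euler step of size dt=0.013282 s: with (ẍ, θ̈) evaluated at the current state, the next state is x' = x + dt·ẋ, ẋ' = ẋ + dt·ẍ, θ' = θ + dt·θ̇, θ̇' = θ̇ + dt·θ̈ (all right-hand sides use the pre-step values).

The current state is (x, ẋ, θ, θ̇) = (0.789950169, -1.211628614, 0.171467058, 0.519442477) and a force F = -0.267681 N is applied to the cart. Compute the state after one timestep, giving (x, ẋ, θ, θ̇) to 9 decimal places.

sinθ=0.170628077, cosθ=0.985335506
temp = (F + m·l·θ̇²·sinθ)/(M+m) = (-0.267681 + 0.011773910)/1.870243 = -0.136830930
θ̈ = (g·sinθ − cosθ·temp)/(l·(4/3 − m·cos²θ/(M+m))) = 3.235794684
ẍ = temp − m·l·θ̈·cosθ/(M+m) = -0.572806703
Euler: x'=0.789950169+0.013282·-1.211628614=0.773857318, ẋ'=-1.211628614+0.013282·-0.572806703=-1.219236633
       θ'=0.171467058+0.013282·0.519442477=0.178366293, θ̇'=0.519442477+0.013282·3.235794684=0.562420302

(0.773857318, -1.219236633, 0.178366293, 0.562420302)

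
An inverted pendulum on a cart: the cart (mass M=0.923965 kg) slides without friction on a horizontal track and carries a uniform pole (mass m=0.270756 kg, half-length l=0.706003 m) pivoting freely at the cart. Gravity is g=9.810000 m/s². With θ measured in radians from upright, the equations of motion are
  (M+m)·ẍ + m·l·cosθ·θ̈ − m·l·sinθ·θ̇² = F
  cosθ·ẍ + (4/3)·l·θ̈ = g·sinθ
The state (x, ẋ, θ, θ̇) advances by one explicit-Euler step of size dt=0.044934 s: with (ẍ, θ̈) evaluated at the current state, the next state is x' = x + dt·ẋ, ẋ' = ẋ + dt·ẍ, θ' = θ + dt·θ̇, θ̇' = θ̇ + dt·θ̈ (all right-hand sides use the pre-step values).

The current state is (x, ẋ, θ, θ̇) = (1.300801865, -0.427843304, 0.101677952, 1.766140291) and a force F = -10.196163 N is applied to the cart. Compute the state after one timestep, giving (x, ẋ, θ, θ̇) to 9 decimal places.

sinθ=0.101502845, cosθ=0.994835249
temp = (F + m·l·θ̇²·sinθ)/(M+m) = (-10.196163 + 0.060521996)/1.194721 = -8.483688663
θ̈ = (g·sinθ − cosθ·temp)/(l·(4/3 − m·cos²θ/(M+m))) = 12.050802833
ẍ = temp − m·l·θ̈·cosθ/(M+m) = -10.401850668
Euler: x'=1.300801865+0.044934·-0.427843304=1.281577154, ẋ'=-0.427843304+0.044934·-10.401850668=-0.895240062
       θ'=0.101677952+0.044934·1.766140291=0.181037700, θ̇'=1.766140291+0.044934·12.050802833=2.307631066

(1.281577154, -0.895240062, 0.181037700, 2.307631066)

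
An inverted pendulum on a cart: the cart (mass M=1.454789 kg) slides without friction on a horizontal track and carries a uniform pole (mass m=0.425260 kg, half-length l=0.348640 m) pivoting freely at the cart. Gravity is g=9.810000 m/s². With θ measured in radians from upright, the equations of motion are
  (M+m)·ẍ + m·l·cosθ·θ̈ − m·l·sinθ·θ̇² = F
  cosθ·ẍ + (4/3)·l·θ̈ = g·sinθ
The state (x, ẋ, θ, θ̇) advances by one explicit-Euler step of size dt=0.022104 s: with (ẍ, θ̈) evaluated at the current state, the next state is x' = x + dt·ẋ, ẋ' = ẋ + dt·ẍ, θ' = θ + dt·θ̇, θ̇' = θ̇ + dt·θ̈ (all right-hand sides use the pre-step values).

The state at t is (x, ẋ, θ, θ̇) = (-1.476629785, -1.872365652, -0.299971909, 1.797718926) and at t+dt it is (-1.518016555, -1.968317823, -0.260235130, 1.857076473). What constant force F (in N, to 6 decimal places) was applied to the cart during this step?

ẍ = (ẋ'−ẋ)/dt = (-1.968317823−-1.872365652)/0.022104 = -4.340942
θ̈ = (θ̇'−θ̇)/dt = (1.857076473−1.797718926)/0.022104 = 2.685376
sinθ=-0.295493, cosθ=0.955345
F = (M+m)·ẍ + m·l·cosθ·θ̈ − m·l·sinθ·θ̇² = -8.161183 + 0.380362 − -0.141587 = -7.639234

F = -7.639234 N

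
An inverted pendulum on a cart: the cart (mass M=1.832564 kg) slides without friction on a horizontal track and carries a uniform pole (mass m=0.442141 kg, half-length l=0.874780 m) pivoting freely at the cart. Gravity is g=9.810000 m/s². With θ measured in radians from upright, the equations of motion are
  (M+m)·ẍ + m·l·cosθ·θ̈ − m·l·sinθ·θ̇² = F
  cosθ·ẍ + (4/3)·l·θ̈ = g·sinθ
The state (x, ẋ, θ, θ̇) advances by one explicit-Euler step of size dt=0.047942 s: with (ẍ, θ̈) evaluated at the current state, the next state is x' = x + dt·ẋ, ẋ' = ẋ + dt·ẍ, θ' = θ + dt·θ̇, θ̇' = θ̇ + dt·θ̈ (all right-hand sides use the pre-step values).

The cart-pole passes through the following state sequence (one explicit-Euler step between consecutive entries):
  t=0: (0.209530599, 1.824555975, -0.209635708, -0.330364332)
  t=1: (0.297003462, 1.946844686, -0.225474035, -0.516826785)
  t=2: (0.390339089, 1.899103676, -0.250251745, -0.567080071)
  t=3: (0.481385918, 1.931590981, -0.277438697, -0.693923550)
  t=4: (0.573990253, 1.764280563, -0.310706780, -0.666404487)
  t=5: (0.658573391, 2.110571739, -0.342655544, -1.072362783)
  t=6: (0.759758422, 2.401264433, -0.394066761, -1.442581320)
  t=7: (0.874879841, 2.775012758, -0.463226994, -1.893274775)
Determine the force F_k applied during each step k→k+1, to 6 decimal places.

step 0→1:
  ẍ = (ẋ'−ẋ)/dt = (1.946844686−1.824555975)/0.047942 = 2.550764
  θ̈ = (θ̇'−θ̇)/dt = (-0.516826785−-0.330364332)/0.047942 = -3.889334
  sinθ=-0.208104, cosθ=0.978107
  F = (M+m)·ẍ + m·l·cosθ·θ̈ − m·l·sinθ·θ̇² = 5.802235 + -1.471367 − -0.008785 = 4.339652
step 1→2:
  ẍ = (ẋ'−ẋ)/dt = (1.899103676−1.946844686)/0.047942 = -0.995808
  θ̈ = (θ̇'−θ̇)/dt = (-0.567080071−-0.516826785)/0.047942 = -1.048210
  sinθ=-0.223568, cosθ=0.974688
  F = (M+m)·ẍ + m·l·cosθ·θ̈ − m·l·sinθ·θ̇² = -2.265169 + -0.395161 − -0.023097 = -2.637232
step 2→3:
  ẍ = (ẋ'−ẋ)/dt = (1.931590981−1.899103676)/0.047942 = 0.677638
  θ̈ = (θ̇'−θ̇)/dt = (-0.693923550−-0.567080071)/0.047942 = -2.645769
  sinθ=-0.247648, cosθ=0.968850
  F = (M+m)·ẍ + m·l·cosθ·θ̈ − m·l·sinθ·θ̇² = 1.541426 + -0.991444 − -0.030802 = 0.580784
step 3→4:
  ẍ = (ẋ'−ẋ)/dt = (1.764280563−1.931590981)/0.047942 = -3.489851
  θ̈ = (θ̇'−θ̇)/dt = (-0.666404487−-0.693923550)/0.047942 = 0.574007
  sinθ=-0.273893, cosθ=0.961760
  F = (M+m)·ẍ + m·l·cosθ·θ̈ − m·l·sinθ·θ̇² = -7.938381 + 0.213523 − -0.051011 = -7.673847
step 4→5:
  ẍ = (ẋ'−ẋ)/dt = (2.110571739−1.764280563)/0.047942 = 7.223127
  θ̈ = (θ̇'−θ̇)/dt = (-1.072362783−-0.666404487)/0.047942 = -8.467696
  sinθ=-0.305732, cosθ=0.952118
  F = (M+m)·ẍ + m·l·cosθ·θ̈ − m·l·sinθ·θ̇² = 16.430484 + -3.118283 − -0.052514 = 13.364715
step 5→6:
  ẍ = (ẋ'−ẋ)/dt = (2.401264433−2.110571739)/0.047942 = 6.063424
  θ̈ = (θ̇'−θ̇)/dt = (-1.442581320−-1.072362783)/0.047942 = -7.722217
  sinθ=-0.335989, cosθ=0.941866
  F = (M+m)·ẍ + m·l·cosθ·θ̈ − m·l·sinθ·θ̇² = 13.792502 + -2.813136 − -0.149441 = 11.128807
step 6→7:
  ẍ = (ẋ'−ẋ)/dt = (2.775012758−2.401264433)/0.047942 = 7.795843
  θ̈ = (θ̇'−θ̇)/dt = (-1.893274775−-1.442581320)/0.047942 = -9.400806
  sinθ=-0.383947, cosθ=0.923355
  F = (M+m)·ẍ + m·l·cosθ·θ̈ − m·l·sinθ·θ̇² = 17.733244 + -3.357326 − -0.309037 = 14.684955

F_0 = 4.339652 N
F_1 = -2.637232 N
F_2 = 0.580784 N
F_3 = -7.673847 N
F_4 = 13.364715 N
F_5 = 11.128807 N
F_6 = 14.684955 N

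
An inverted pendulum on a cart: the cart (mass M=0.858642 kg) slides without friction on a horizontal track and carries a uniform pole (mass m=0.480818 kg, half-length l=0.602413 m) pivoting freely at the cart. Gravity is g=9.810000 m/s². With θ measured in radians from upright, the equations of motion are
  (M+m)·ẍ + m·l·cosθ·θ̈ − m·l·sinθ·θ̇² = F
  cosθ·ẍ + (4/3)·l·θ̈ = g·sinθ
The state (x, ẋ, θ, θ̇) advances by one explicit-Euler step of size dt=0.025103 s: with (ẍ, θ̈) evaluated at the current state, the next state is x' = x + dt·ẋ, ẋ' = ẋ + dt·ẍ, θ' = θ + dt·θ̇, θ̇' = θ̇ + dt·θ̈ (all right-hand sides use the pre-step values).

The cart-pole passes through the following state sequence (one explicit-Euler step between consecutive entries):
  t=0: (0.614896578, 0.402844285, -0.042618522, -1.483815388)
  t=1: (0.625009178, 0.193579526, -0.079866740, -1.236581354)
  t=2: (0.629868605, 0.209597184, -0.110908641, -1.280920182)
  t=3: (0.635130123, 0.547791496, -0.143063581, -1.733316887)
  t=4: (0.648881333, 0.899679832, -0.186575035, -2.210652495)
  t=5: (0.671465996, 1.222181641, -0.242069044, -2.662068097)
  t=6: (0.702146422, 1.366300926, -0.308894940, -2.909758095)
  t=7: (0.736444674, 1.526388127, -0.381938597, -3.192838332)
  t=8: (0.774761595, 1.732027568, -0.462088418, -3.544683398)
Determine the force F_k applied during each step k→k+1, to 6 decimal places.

F_0 = -8.288776 N
F_1 = 0.380043 N
F_2 = 12.910255 N
F_3 = 13.448859 N
F_4 = 12.352539 N
F_5 = 5.407396 N
F_6 = 6.175836 N
F_7 = 8.305946 N

step 0→1:
  ẍ = (ẋ'−ẋ)/dt = (0.193579526−0.402844285)/0.025103 = -8.336245
  θ̈ = (θ̇'−θ̇)/dt = (-1.236581354−-1.483815388)/0.025103 = 9.848784
  sinθ=-0.042606, cosθ=0.999092
  F = (M+m)·ẍ + m·l·cosθ·θ̈ − m·l·sinθ·θ̇² = -11.166067 + 2.850120 − -0.027171 = -8.288776
step 1→2:
  ẍ = (ẋ'−ẋ)/dt = (0.209597184−0.193579526)/0.025103 = 0.638077
  θ̈ = (θ̇'−θ̇)/dt = (-1.280920182−-1.236581354)/0.025103 = -1.766276
  sinθ=-0.079782, cosθ=0.996812
  F = (M+m)·ẍ + m·l·cosθ·θ̈ − m·l·sinθ·θ̇² = 0.854679 + -0.509973 − -0.035337 = 0.380043
step 2→3:
  ẍ = (ẋ'−ẋ)/dt = (0.547791496−0.209597184)/0.025103 = 13.472267
  θ̈ = (θ̇'−θ̇)/dt = (-1.733316887−-1.280920182)/0.025103 = -18.021619
  sinθ=-0.110681, cosθ=0.993856
  F = (M+m)·ẍ + m·l·cosθ·θ̈ − m·l·sinθ·θ̇² = 18.045562 + -5.187908 − -0.052601 = 12.910255
step 3→4:
  ẍ = (ẋ'−ẋ)/dt = (0.899679832−0.547791496)/0.025103 = 14.017780
  θ̈ = (θ̇'−θ̇)/dt = (-2.210652495−-1.733316887)/0.025103 = -19.015082
  sinθ=-0.142576, cosθ=0.989784
  F = (M+m)·ẍ + m·l·cosθ·θ̈ − m·l·sinθ·θ̇² = 18.776256 + -5.451470 − -0.124073 = 13.448859
step 4→5:
  ẍ = (ẋ'−ẋ)/dt = (1.222181641−0.899679832)/0.025103 = 12.847142
  θ̈ = (θ̇'−θ̇)/dt = (-2.662068097−-2.210652495)/0.025103 = -17.982536
  sinθ=-0.185494, cosθ=0.982645
  F = (M+m)·ẍ + m·l·cosθ·θ̈ − m·l·sinθ·θ̇² = 17.208233 + -5.118265 − -0.262571 = 12.352539
step 5→6:
  ẍ = (ẋ'−ẋ)/dt = (1.366300926−1.222181641)/0.025103 = 5.741118
  θ̈ = (θ̇'−θ̇)/dt = (-2.909758095−-2.662068097)/0.025103 = -9.866948
  sinθ=-0.239712, cosθ=0.970844
  F = (M+m)·ẍ + m·l·cosθ·θ̈ − m·l·sinθ·θ̇² = 7.689998 + -2.774645 − -0.492043 = 5.407396
step 6→7:
  ẍ = (ẋ'−ẋ)/dt = (1.526388127−1.366300926)/0.025103 = 6.377214
  θ̈ = (θ̇'−θ̇)/dt = (-3.192838332−-2.909758095)/0.025103 = -11.276749
  sinθ=-0.304006, cosθ=0.952670
  F = (M+m)·ẍ + m·l·cosθ·θ̈ − m·l·sinθ·θ̇² = 8.542023 + -3.111727 − -0.745540 = 6.175836
step 7→8:
  ẍ = (ẋ'−ẋ)/dt = (1.732027568−1.526388127)/0.025103 = 8.191827
  θ̈ = (θ̇'−θ̇)/dt = (-3.544683398−-3.192838332)/0.025103 = -14.016056
  sinθ=-0.372720, cosθ=0.927944
  F = (M+m)·ẍ + m·l·cosθ·θ̈ − m·l·sinθ·θ̇² = 10.972625 + -3.767234 − -1.100555 = 8.305946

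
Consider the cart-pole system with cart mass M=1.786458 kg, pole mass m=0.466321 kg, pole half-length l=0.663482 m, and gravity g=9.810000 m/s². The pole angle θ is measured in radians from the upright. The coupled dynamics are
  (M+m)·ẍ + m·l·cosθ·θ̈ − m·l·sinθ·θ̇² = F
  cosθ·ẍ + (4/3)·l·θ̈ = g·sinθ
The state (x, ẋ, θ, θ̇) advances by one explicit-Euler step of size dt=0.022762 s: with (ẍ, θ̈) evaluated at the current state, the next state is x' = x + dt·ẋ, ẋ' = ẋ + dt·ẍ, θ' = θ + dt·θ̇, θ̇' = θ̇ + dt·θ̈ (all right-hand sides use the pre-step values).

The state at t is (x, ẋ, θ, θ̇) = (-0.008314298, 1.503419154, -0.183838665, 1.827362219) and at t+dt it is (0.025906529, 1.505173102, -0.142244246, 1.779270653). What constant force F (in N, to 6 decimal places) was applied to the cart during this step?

F = -0.280221 N

ẍ = (ẋ'−ẋ)/dt = (1.505173102−1.503419154)/0.022762 = 0.077056
θ̈ = (θ̇'−θ̇)/dt = (1.779270653−1.827362219)/0.022762 = -2.112801
sinθ=-0.182805, cosθ=0.983149
F = (M+m)·ẍ + m·l·cosθ·θ̈ − m·l·sinθ·θ̇² = 0.173590 + -0.642676 − -0.188865 = -0.280221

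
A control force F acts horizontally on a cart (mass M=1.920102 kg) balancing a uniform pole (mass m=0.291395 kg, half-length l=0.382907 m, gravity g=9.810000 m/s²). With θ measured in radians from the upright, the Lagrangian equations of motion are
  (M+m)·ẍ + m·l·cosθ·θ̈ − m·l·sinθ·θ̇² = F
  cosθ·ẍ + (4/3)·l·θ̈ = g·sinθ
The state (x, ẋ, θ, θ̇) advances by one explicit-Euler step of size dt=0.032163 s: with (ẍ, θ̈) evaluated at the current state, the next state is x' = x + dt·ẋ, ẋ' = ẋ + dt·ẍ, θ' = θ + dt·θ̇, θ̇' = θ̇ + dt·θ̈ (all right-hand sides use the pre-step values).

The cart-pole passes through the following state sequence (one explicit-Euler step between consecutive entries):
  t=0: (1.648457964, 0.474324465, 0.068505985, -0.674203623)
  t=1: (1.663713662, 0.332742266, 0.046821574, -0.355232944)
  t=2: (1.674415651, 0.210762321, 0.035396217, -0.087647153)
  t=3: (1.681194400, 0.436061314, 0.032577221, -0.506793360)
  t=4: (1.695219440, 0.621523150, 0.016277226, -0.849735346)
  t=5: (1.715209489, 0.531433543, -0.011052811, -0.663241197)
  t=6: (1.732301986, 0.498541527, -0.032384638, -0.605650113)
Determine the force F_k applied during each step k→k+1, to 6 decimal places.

F_0 = -8.634577 N
F_1 = -7.460614 N
F_2 = 14.038156 N
F_3 = 11.562170 N
F_4 = -5.548902 N
F_5 = -2.061303 N

step 0→1:
  ẍ = (ẋ'−ẋ)/dt = (0.332742266−0.474324465)/0.032163 = -4.402021
  θ̈ = (θ̇'−θ̇)/dt = (-0.355232944−-0.674203623)/0.032163 = 9.917317
  sinθ=0.068452, cosθ=0.997654
  F = (M+m)·ẍ + m·l·cosθ·θ̈ − m·l·sinθ·θ̇² = -9.735056 + 1.103951 − 0.003472 = -8.634577
step 1→2:
  ẍ = (ẋ'−ẋ)/dt = (0.210762321−0.332742266)/0.032163 = -3.792555
  θ̈ = (θ̇'−θ̇)/dt = (-0.087647153−-0.355232944)/0.032163 = 8.319678
  sinθ=0.046804, cosθ=0.998904
  F = (M+m)·ẍ + m·l·cosθ·θ̈ − m·l·sinθ·θ̇² = -8.387224 + 0.927269 − 0.000659 = -7.460614
step 2→3:
  ẍ = (ẋ'−ẋ)/dt = (0.436061314−0.210762321)/0.032163 = 7.004912
  θ̈ = (θ̇'−θ̇)/dt = (-0.506793360−-0.087647153)/0.032163 = -13.031938
  sinθ=0.035389, cosθ=0.999374
  F = (M+m)·ẍ + m·l·cosθ·θ̈ − m·l·sinθ·θ̇² = 15.491342 + -1.453156 − 0.000030 = 14.038156
step 3→4:
  ẍ = (ẋ'−ẋ)/dt = (0.621523150−0.436061314)/0.032163 = 5.766310
  θ̈ = (θ̇'−θ̇)/dt = (-0.849735346−-0.506793360)/0.032163 = -10.662624
  sinθ=0.032571, cosθ=0.999469
  F = (M+m)·ẍ + m·l·cosθ·θ̈ − m·l·sinθ·θ̇² = 12.752178 + -1.189074 − 0.000933 = 11.562170
step 4→5:
  ẍ = (ẋ'−ẋ)/dt = (0.531433543−0.621523150)/0.032163 = -2.801032
  θ̈ = (θ̇'−θ̇)/dt = (-0.663241197−-0.849735346)/0.032163 = 5.798407
  sinθ=0.016277, cosθ=0.999868
  F = (M+m)·ẍ + m·l·cosθ·θ̈ − m·l·sinθ·θ̇² = -6.194475 + 0.646884 − 0.001311 = -5.548902
step 5→6:
  ẍ = (ẋ'−ẋ)/dt = (0.498541527−0.531433543)/0.032163 = -1.022666
  θ̈ = (θ̇'−θ̇)/dt = (-0.605650113−-0.663241197)/0.032163 = 1.790600
  sinθ=-0.011053, cosθ=0.999939
  F = (M+m)·ẍ + m·l·cosθ·θ̈ − m·l·sinθ·θ̇² = -2.261623 + 0.199778 − -0.000542 = -2.061303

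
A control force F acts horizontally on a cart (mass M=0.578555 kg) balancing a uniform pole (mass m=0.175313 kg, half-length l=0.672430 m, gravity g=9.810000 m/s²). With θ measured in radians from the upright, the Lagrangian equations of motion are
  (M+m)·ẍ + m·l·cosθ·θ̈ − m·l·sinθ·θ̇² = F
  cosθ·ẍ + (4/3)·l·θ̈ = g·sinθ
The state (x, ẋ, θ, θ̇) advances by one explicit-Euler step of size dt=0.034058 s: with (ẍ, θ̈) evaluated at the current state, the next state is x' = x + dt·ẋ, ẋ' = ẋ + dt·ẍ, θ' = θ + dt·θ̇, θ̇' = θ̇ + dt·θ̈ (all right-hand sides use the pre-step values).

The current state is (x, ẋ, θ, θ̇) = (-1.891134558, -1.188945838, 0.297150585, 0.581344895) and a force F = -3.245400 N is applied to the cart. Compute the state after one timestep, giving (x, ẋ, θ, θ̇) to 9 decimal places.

(-1.931627675, -1.382163564, 0.316950029, 0.896518172)

sinθ=0.292796861, cosθ=0.956174669
temp = (F + m·l·θ̇²·sinθ)/(M+m) = (-3.245400 + 0.011665285)/0.753868 = -4.289523783
θ̈ = (g·sinθ − cosθ·temp)/(l·(4/3 − m·cos²θ/(M+m))) = 9.254016009
ẍ = temp − m·l·θ̈·cosθ/(M+m) = -5.673196490
Euler: x'=-1.891134558+0.034058·-1.188945838=-1.931627675, ẋ'=-1.188945838+0.034058·-5.673196490=-1.382163564
       θ'=0.297150585+0.034058·0.581344895=0.316950029, θ̇'=0.581344895+0.034058·9.254016009=0.896518172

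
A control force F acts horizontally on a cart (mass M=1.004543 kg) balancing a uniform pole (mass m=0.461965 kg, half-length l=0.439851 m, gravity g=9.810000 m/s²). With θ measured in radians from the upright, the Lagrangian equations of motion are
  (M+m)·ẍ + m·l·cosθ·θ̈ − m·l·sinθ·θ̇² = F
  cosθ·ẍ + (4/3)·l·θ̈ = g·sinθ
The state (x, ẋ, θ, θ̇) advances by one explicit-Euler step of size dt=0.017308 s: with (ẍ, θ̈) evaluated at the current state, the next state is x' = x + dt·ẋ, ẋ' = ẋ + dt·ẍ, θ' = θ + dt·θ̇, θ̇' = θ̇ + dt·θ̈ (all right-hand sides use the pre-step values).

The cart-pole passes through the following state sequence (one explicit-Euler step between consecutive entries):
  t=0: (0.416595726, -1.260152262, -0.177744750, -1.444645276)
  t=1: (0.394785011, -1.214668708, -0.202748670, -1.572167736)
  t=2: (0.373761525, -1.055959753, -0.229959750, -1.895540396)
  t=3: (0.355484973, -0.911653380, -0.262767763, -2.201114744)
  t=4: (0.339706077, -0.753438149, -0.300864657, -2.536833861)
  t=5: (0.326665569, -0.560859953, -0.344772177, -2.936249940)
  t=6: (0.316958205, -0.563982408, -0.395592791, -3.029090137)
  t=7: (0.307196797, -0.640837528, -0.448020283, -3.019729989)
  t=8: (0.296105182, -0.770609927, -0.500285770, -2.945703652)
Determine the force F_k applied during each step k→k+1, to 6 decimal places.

F_0 = 2.455279 N
F_1 = 9.829923 N
F_2 = 8.900503 N
F_3 = 9.855254 N
F_4 = 12.226179 N
F_5 = -0.698269 N
F_6 = -5.692082 N
F_7 = -9.409686 N

step 0→1:
  ẍ = (ẋ'−ẋ)/dt = (-1.214668708−-1.260152262)/0.017308 = 2.627892
  θ̈ = (θ̇'−θ̇)/dt = (-1.572167736−-1.444645276)/0.017308 = -7.367833
  sinθ=-0.176810, cosθ=0.984245
  F = (M+m)·ẍ + m·l·cosθ·θ̈ − m·l·sinθ·θ̇² = 3.853825 + -1.473525 − -0.074980 = 2.455279
step 1→2:
  ẍ = (ẋ'−ẋ)/dt = (-1.055959753−-1.214668708)/0.017308 = 9.169688
  θ̈ = (θ̇'−θ̇)/dt = (-1.895540396−-1.572167736)/0.017308 = -18.683422
  sinθ=-0.201362, cosθ=0.979517
  F = (M+m)·ẍ + m·l·cosθ·θ̈ − m·l·sinθ·θ̇² = 13.447420 + -3.718630 − -0.101133 = 9.829923
step 2→3:
  ẍ = (ẋ'−ẋ)/dt = (-0.911653380−-1.055959753)/0.017308 = 8.337553
  θ̈ = (θ̇'−θ̇)/dt = (-2.201114744−-1.895540396)/0.017308 = -17.655093
  sinθ=-0.227938, cosθ=0.973676
  F = (M+m)·ẍ + m·l·cosθ·θ̈ − m·l·sinθ·θ̇² = 12.227089 + -3.493003 − -0.166417 = 8.900503
step 3→4:
  ẍ = (ẋ'−ẋ)/dt = (-0.753438149−-0.911653380)/0.017308 = 9.141162
  θ̈ = (θ̇'−θ̇)/dt = (-2.536833861−-2.201114744)/0.017308 = -19.396760
  sinθ=-0.259754, cosθ=0.965675
  F = (M+m)·ẍ + m·l·cosθ·θ̈ − m·l·sinθ·θ̇² = 13.405587 + -3.806052 − -0.255719 = 9.855254
step 4→5:
  ẍ = (ẋ'−ẋ)/dt = (-0.560859953−-0.753438149)/0.017308 = 11.126542
  θ̈ = (θ̇'−θ̇)/dt = (-2.936249940−-2.536833861)/0.017308 = -23.076963
  sinθ=-0.296346, cosθ=0.955081
  F = (M+m)·ẍ + m·l·cosθ·θ̈ − m·l·sinθ·θ̇² = 16.317163 + -4.478508 − -0.387523 = 12.226179
step 5→6:
  ẍ = (ẋ'−ẋ)/dt = (-0.563982408−-0.560859953)/0.017308 = -0.180405
  θ̈ = (θ̇'−θ̇)/dt = (-3.029090137−-2.936249940)/0.017308 = -5.364005
  sinθ=-0.337982, cosθ=0.941152
  F = (M+m)·ẍ + m·l·cosθ·θ̈ − m·l·sinθ·θ̇² = -0.264566 + -1.025803 − -0.592099 = -0.698269
step 6→7:
  ẍ = (ẋ'−ẋ)/dt = (-0.640837528−-0.563982408)/0.017308 = -4.440439
  θ̈ = (θ̇'−θ̇)/dt = (-3.019729989−-3.029090137)/0.017308 = 0.540799
  sinθ=-0.385355, cosθ=0.922768
  F = (M+m)·ẍ + m·l·cosθ·θ̈ − m·l·sinθ·θ̇² = -6.511939 + 0.101401 − -0.718456 = -5.692082
step 7→8:
  ẍ = (ẋ'−ẋ)/dt = (-0.770609927−-0.640837528)/0.017308 = -7.497828
  θ̈ = (θ̇'−θ̇)/dt = (-2.945703652−-3.019729989)/0.017308 = 4.277001
  sinθ=-0.433182, cosθ=0.901306
  F = (M+m)·ẍ + m·l·cosθ·θ̈ − m·l·sinθ·θ̇² = -10.995624 + 0.783297 − -0.802641 = -9.409686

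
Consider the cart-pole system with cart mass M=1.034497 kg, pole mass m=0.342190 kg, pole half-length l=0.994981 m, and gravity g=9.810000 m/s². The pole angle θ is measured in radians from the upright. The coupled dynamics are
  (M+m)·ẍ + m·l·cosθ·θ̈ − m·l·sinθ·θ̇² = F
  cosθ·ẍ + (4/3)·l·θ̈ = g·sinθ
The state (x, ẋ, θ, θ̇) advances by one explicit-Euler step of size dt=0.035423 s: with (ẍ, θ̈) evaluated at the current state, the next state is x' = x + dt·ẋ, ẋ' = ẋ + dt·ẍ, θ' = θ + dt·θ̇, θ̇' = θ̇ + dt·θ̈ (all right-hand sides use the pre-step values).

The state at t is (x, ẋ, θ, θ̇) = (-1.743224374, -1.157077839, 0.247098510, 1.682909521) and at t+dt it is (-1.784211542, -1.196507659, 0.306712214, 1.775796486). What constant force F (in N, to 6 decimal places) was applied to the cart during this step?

ẍ = (ẋ'−ẋ)/dt = (-1.196507659−-1.157077839)/0.035423 = -1.113114
θ̈ = (θ̇'−θ̇)/dt = (1.775796486−1.682909521)/0.035423 = 2.622222
sinθ=0.244592, cosθ=0.969626
F = (M+m)·ẍ + m·l·cosθ·θ̈ − m·l·sinθ·θ̇² = -1.532409 + 0.865677 − 0.235855 = -0.902587

F = -0.902587 N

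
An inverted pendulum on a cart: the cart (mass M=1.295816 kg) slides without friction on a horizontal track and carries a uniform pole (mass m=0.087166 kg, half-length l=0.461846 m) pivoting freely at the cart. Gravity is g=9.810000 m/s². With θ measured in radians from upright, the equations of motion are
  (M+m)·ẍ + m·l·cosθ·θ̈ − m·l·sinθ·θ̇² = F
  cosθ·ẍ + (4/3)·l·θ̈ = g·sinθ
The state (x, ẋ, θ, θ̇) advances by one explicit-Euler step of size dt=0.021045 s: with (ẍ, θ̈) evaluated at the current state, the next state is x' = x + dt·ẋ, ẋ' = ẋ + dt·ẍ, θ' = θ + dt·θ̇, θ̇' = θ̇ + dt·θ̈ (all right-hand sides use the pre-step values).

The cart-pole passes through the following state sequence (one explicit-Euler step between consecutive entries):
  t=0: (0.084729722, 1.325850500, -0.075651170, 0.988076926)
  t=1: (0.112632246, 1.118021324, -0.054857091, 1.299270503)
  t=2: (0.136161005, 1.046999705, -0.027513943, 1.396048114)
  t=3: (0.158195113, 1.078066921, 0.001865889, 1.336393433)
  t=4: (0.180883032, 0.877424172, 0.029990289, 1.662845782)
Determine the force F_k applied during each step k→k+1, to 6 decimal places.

step 0→1:
  ẍ = (ẋ'−ẋ)/dt = (1.118021324−1.325850500)/0.021045 = -9.875466
  θ̈ = (θ̇'−θ̇)/dt = (1.299270503−0.988076926)/0.021045 = 14.787055
  sinθ=-0.075579, cosθ=0.997140
  F = (M+m)·ẍ + m·l·cosθ·θ̈ − m·l·sinθ·θ̇² = -13.657591 + 0.593584 − -0.002970 = -13.061037
step 1→2:
  ẍ = (ẋ'−ẋ)/dt = (1.046999705−1.118021324)/0.021045 = -3.374750
  θ̈ = (θ̇'−θ̇)/dt = (1.396048114−1.299270503)/0.021045 = 4.598604
  sinθ=-0.054830, cosθ=0.998496
  F = (M+m)·ẍ + m·l·cosθ·θ̈ − m·l·sinθ·θ̇² = -4.667219 + 0.184849 − -0.003726 = -4.478644
step 2→3:
  ẍ = (ẋ'−ẋ)/dt = (1.078066921−1.046999705)/0.021045 = 1.476228
  θ̈ = (θ̇'−θ̇)/dt = (1.336393433−1.396048114)/0.021045 = -2.834625
  sinθ=-0.027510, cosθ=0.999622
  F = (M+m)·ẍ + m·l·cosθ·θ̈ − m·l·sinθ·θ̇² = 2.041597 + -0.114071 − -0.002158 = 1.929684
step 3→4:
  ẍ = (ẋ'−ẋ)/dt = (0.877424172−1.078066921)/0.021045 = -9.533987
  θ̈ = (θ̇'−θ̇)/dt = (1.662845782−1.336393433)/0.021045 = 15.512110
  sinθ=0.001866, cosθ=0.999998
  F = (M+m)·ẍ + m·l·cosθ·θ̈ − m·l·sinθ·θ̇² = -13.185332 + 0.624474 − 0.000134 = -12.560992

F_0 = -13.061037 N
F_1 = -4.478644 N
F_2 = 1.929684 N
F_3 = -12.560992 N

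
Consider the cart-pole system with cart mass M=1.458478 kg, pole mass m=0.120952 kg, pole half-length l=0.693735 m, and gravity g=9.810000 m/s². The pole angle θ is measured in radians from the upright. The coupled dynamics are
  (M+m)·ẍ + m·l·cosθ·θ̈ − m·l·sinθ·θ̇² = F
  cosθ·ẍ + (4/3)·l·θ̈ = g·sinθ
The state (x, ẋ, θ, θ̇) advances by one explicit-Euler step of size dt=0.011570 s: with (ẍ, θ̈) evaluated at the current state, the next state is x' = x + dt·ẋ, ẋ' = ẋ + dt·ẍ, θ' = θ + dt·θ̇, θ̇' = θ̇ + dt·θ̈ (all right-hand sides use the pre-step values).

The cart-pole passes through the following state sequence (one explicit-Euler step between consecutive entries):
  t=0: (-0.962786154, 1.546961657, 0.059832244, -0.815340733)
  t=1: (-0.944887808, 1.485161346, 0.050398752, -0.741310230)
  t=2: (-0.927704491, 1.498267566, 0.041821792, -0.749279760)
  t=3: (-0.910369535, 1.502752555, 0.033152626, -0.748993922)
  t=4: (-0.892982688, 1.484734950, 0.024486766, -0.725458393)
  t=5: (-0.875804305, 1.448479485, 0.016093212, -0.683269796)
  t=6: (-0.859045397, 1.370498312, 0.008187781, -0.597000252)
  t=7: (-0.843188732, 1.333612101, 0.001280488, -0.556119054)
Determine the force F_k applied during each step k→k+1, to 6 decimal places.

step 0→1:
  ẍ = (ẋ'−ẋ)/dt = (1.485161346−1.546961657)/0.011570 = -5.341427
  θ̈ = (θ̇'−θ̇)/dt = (-0.741310230−-0.815340733)/0.011570 = 6.398488
  sinθ=0.059797, cosθ=0.998211
  F = (M+m)·ẍ + m·l·cosθ·θ̈ − m·l·sinθ·θ̇² = -8.436410 + 0.535928 − 0.003336 = -7.903818
step 1→2:
  ẍ = (ẋ'−ẋ)/dt = (1.498267566−1.485161346)/0.011570 = 1.132776
  θ̈ = (θ̇'−θ̇)/dt = (-0.749279760−-0.741310230)/0.011570 = -0.688810
  sinθ=0.050377, cosθ=0.998730
  F = (M+m)·ẍ + m·l·cosθ·θ̈ − m·l·sinθ·θ̇² = 1.789141 + -0.057724 − 0.002323 = 1.729094
step 2→3:
  ẍ = (ẋ'−ẋ)/dt = (1.502752555−1.498267566)/0.011570 = 0.387639
  θ̈ = (θ̇'−θ̇)/dt = (-0.748993922−-0.749279760)/0.011570 = 0.024705
  sinθ=0.041810, cosθ=0.999126
  F = (M+m)·ẍ + m·l·cosθ·θ̈ − m·l·sinθ·θ̇² = 0.612249 + 0.002071 − 0.001970 = 0.612351
step 3→4:
  ẍ = (ẋ'−ẋ)/dt = (1.484734950−1.502752555)/0.011570 = -1.557269
  θ̈ = (θ̇'−θ̇)/dt = (-0.725458393−-0.748993922)/0.011570 = 2.034186
  sinθ=0.033147, cosθ=0.999451
  F = (M+m)·ẍ + m·l·cosθ·θ̈ − m·l·sinθ·θ̇² = -2.459598 + 0.170592 − 0.001560 = -2.290566
step 4→5:
  ẍ = (ẋ'−ẋ)/dt = (1.448479485−1.484734950)/0.011570 = -3.133575
  θ̈ = (θ̇'−θ̇)/dt = (-0.683269796−-0.725458393)/0.011570 = 3.646378
  sinθ=0.024484, cosθ=0.999700
  F = (M+m)·ẍ + m·l·cosθ·θ̈ − m·l·sinθ·θ̇² = -4.949263 + 0.305871 − 0.001081 = -4.644473
step 5→6:
  ẍ = (ẋ'−ẋ)/dt = (1.370498312−1.448479485)/0.011570 = -6.739946
  θ̈ = (θ̇'−θ̇)/dt = (-0.597000252−-0.683269796)/0.011570 = 7.456313
  sinθ=0.016093, cosθ=0.999871
  F = (M+m)·ẍ + m·l·cosθ·θ̈ − m·l·sinθ·θ̇² = -10.645273 + 0.625568 − 0.000630 = -10.020335
step 6→7:
  ẍ = (ẋ'−ẋ)/dt = (1.333612101−1.370498312)/0.011570 = -3.188091
  θ̈ = (θ̇'−θ̇)/dt = (-0.556119054−-0.597000252)/0.011570 = 3.533379
  sinθ=0.008188, cosθ=0.999966
  F = (M+m)·ẍ + m·l·cosθ·θ̈ − m·l·sinθ·θ̇² = -5.035366 + 0.296471 − 0.000245 = -4.739140

F_0 = -7.903818 N
F_1 = 1.729094 N
F_2 = 0.612351 N
F_3 = -2.290566 N
F_4 = -4.644473 N
F_5 = -10.020335 N
F_6 = -4.739140 N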